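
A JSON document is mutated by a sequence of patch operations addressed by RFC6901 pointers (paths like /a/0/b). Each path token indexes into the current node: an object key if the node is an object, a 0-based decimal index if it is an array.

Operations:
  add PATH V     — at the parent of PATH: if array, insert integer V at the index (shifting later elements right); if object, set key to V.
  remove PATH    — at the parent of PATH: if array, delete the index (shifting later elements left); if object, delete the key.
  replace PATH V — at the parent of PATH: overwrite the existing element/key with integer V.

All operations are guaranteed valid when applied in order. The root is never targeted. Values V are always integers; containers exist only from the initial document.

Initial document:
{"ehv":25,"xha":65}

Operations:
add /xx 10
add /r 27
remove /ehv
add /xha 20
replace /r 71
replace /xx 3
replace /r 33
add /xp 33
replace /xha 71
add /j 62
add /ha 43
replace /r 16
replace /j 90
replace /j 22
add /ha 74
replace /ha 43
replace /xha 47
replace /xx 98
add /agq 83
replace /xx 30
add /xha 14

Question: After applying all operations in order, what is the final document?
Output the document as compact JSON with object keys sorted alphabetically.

After op 1 (add /xx 10): {"ehv":25,"xha":65,"xx":10}
After op 2 (add /r 27): {"ehv":25,"r":27,"xha":65,"xx":10}
After op 3 (remove /ehv): {"r":27,"xha":65,"xx":10}
After op 4 (add /xha 20): {"r":27,"xha":20,"xx":10}
After op 5 (replace /r 71): {"r":71,"xha":20,"xx":10}
After op 6 (replace /xx 3): {"r":71,"xha":20,"xx":3}
After op 7 (replace /r 33): {"r":33,"xha":20,"xx":3}
After op 8 (add /xp 33): {"r":33,"xha":20,"xp":33,"xx":3}
After op 9 (replace /xha 71): {"r":33,"xha":71,"xp":33,"xx":3}
After op 10 (add /j 62): {"j":62,"r":33,"xha":71,"xp":33,"xx":3}
After op 11 (add /ha 43): {"ha":43,"j":62,"r":33,"xha":71,"xp":33,"xx":3}
After op 12 (replace /r 16): {"ha":43,"j":62,"r":16,"xha":71,"xp":33,"xx":3}
After op 13 (replace /j 90): {"ha":43,"j":90,"r":16,"xha":71,"xp":33,"xx":3}
After op 14 (replace /j 22): {"ha":43,"j":22,"r":16,"xha":71,"xp":33,"xx":3}
After op 15 (add /ha 74): {"ha":74,"j":22,"r":16,"xha":71,"xp":33,"xx":3}
After op 16 (replace /ha 43): {"ha":43,"j":22,"r":16,"xha":71,"xp":33,"xx":3}
After op 17 (replace /xha 47): {"ha":43,"j":22,"r":16,"xha":47,"xp":33,"xx":3}
After op 18 (replace /xx 98): {"ha":43,"j":22,"r":16,"xha":47,"xp":33,"xx":98}
After op 19 (add /agq 83): {"agq":83,"ha":43,"j":22,"r":16,"xha":47,"xp":33,"xx":98}
After op 20 (replace /xx 30): {"agq":83,"ha":43,"j":22,"r":16,"xha":47,"xp":33,"xx":30}
After op 21 (add /xha 14): {"agq":83,"ha":43,"j":22,"r":16,"xha":14,"xp":33,"xx":30}

Answer: {"agq":83,"ha":43,"j":22,"r":16,"xha":14,"xp":33,"xx":30}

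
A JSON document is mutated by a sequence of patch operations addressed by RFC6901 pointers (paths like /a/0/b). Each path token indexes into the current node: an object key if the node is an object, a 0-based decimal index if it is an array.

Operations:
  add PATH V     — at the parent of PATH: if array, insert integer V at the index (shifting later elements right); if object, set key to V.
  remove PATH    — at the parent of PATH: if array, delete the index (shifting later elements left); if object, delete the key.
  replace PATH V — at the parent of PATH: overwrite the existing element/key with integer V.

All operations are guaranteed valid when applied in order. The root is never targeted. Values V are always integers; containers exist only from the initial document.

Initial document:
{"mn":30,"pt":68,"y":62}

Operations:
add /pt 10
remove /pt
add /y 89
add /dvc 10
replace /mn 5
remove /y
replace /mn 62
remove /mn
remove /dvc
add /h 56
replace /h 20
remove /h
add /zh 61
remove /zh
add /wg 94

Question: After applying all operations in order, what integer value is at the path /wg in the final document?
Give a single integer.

Answer: 94

Derivation:
After op 1 (add /pt 10): {"mn":30,"pt":10,"y":62}
After op 2 (remove /pt): {"mn":30,"y":62}
After op 3 (add /y 89): {"mn":30,"y":89}
After op 4 (add /dvc 10): {"dvc":10,"mn":30,"y":89}
After op 5 (replace /mn 5): {"dvc":10,"mn":5,"y":89}
After op 6 (remove /y): {"dvc":10,"mn":5}
After op 7 (replace /mn 62): {"dvc":10,"mn":62}
After op 8 (remove /mn): {"dvc":10}
After op 9 (remove /dvc): {}
After op 10 (add /h 56): {"h":56}
After op 11 (replace /h 20): {"h":20}
After op 12 (remove /h): {}
After op 13 (add /zh 61): {"zh":61}
After op 14 (remove /zh): {}
After op 15 (add /wg 94): {"wg":94}
Value at /wg: 94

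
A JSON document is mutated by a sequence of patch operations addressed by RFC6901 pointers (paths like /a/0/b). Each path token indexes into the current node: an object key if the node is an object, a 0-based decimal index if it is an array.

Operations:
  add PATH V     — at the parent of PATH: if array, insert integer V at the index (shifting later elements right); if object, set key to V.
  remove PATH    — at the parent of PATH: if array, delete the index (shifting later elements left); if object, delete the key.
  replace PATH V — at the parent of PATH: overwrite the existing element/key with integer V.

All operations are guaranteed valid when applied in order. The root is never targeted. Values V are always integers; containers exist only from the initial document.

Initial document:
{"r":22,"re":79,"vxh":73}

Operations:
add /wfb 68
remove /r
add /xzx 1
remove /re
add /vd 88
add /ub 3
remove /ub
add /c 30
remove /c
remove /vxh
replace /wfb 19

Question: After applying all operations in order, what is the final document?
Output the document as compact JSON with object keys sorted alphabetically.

Answer: {"vd":88,"wfb":19,"xzx":1}

Derivation:
After op 1 (add /wfb 68): {"r":22,"re":79,"vxh":73,"wfb":68}
After op 2 (remove /r): {"re":79,"vxh":73,"wfb":68}
After op 3 (add /xzx 1): {"re":79,"vxh":73,"wfb":68,"xzx":1}
After op 4 (remove /re): {"vxh":73,"wfb":68,"xzx":1}
After op 5 (add /vd 88): {"vd":88,"vxh":73,"wfb":68,"xzx":1}
After op 6 (add /ub 3): {"ub":3,"vd":88,"vxh":73,"wfb":68,"xzx":1}
After op 7 (remove /ub): {"vd":88,"vxh":73,"wfb":68,"xzx":1}
After op 8 (add /c 30): {"c":30,"vd":88,"vxh":73,"wfb":68,"xzx":1}
After op 9 (remove /c): {"vd":88,"vxh":73,"wfb":68,"xzx":1}
After op 10 (remove /vxh): {"vd":88,"wfb":68,"xzx":1}
After op 11 (replace /wfb 19): {"vd":88,"wfb":19,"xzx":1}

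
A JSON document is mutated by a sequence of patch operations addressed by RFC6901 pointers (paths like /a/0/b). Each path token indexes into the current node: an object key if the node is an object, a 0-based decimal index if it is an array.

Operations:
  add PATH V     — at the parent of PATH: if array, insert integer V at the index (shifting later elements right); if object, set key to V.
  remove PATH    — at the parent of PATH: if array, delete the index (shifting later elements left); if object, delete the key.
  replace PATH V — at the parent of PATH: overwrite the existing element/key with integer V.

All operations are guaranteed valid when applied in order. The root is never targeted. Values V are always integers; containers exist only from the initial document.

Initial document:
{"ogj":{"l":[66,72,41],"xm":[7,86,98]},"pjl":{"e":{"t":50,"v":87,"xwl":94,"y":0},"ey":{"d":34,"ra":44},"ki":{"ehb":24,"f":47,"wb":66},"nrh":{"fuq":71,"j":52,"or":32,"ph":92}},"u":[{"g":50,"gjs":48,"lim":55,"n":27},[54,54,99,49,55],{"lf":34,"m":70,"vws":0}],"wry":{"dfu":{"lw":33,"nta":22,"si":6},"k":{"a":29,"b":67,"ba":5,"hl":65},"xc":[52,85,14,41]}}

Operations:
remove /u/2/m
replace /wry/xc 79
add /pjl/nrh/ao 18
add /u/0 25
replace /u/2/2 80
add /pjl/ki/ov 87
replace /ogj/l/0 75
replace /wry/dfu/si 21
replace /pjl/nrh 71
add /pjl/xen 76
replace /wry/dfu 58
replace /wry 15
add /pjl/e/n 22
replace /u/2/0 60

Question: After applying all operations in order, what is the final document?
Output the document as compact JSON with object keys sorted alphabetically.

After op 1 (remove /u/2/m): {"ogj":{"l":[66,72,41],"xm":[7,86,98]},"pjl":{"e":{"t":50,"v":87,"xwl":94,"y":0},"ey":{"d":34,"ra":44},"ki":{"ehb":24,"f":47,"wb":66},"nrh":{"fuq":71,"j":52,"or":32,"ph":92}},"u":[{"g":50,"gjs":48,"lim":55,"n":27},[54,54,99,49,55],{"lf":34,"vws":0}],"wry":{"dfu":{"lw":33,"nta":22,"si":6},"k":{"a":29,"b":67,"ba":5,"hl":65},"xc":[52,85,14,41]}}
After op 2 (replace /wry/xc 79): {"ogj":{"l":[66,72,41],"xm":[7,86,98]},"pjl":{"e":{"t":50,"v":87,"xwl":94,"y":0},"ey":{"d":34,"ra":44},"ki":{"ehb":24,"f":47,"wb":66},"nrh":{"fuq":71,"j":52,"or":32,"ph":92}},"u":[{"g":50,"gjs":48,"lim":55,"n":27},[54,54,99,49,55],{"lf":34,"vws":0}],"wry":{"dfu":{"lw":33,"nta":22,"si":6},"k":{"a":29,"b":67,"ba":5,"hl":65},"xc":79}}
After op 3 (add /pjl/nrh/ao 18): {"ogj":{"l":[66,72,41],"xm":[7,86,98]},"pjl":{"e":{"t":50,"v":87,"xwl":94,"y":0},"ey":{"d":34,"ra":44},"ki":{"ehb":24,"f":47,"wb":66},"nrh":{"ao":18,"fuq":71,"j":52,"or":32,"ph":92}},"u":[{"g":50,"gjs":48,"lim":55,"n":27},[54,54,99,49,55],{"lf":34,"vws":0}],"wry":{"dfu":{"lw":33,"nta":22,"si":6},"k":{"a":29,"b":67,"ba":5,"hl":65},"xc":79}}
After op 4 (add /u/0 25): {"ogj":{"l":[66,72,41],"xm":[7,86,98]},"pjl":{"e":{"t":50,"v":87,"xwl":94,"y":0},"ey":{"d":34,"ra":44},"ki":{"ehb":24,"f":47,"wb":66},"nrh":{"ao":18,"fuq":71,"j":52,"or":32,"ph":92}},"u":[25,{"g":50,"gjs":48,"lim":55,"n":27},[54,54,99,49,55],{"lf":34,"vws":0}],"wry":{"dfu":{"lw":33,"nta":22,"si":6},"k":{"a":29,"b":67,"ba":5,"hl":65},"xc":79}}
After op 5 (replace /u/2/2 80): {"ogj":{"l":[66,72,41],"xm":[7,86,98]},"pjl":{"e":{"t":50,"v":87,"xwl":94,"y":0},"ey":{"d":34,"ra":44},"ki":{"ehb":24,"f":47,"wb":66},"nrh":{"ao":18,"fuq":71,"j":52,"or":32,"ph":92}},"u":[25,{"g":50,"gjs":48,"lim":55,"n":27},[54,54,80,49,55],{"lf":34,"vws":0}],"wry":{"dfu":{"lw":33,"nta":22,"si":6},"k":{"a":29,"b":67,"ba":5,"hl":65},"xc":79}}
After op 6 (add /pjl/ki/ov 87): {"ogj":{"l":[66,72,41],"xm":[7,86,98]},"pjl":{"e":{"t":50,"v":87,"xwl":94,"y":0},"ey":{"d":34,"ra":44},"ki":{"ehb":24,"f":47,"ov":87,"wb":66},"nrh":{"ao":18,"fuq":71,"j":52,"or":32,"ph":92}},"u":[25,{"g":50,"gjs":48,"lim":55,"n":27},[54,54,80,49,55],{"lf":34,"vws":0}],"wry":{"dfu":{"lw":33,"nta":22,"si":6},"k":{"a":29,"b":67,"ba":5,"hl":65},"xc":79}}
After op 7 (replace /ogj/l/0 75): {"ogj":{"l":[75,72,41],"xm":[7,86,98]},"pjl":{"e":{"t":50,"v":87,"xwl":94,"y":0},"ey":{"d":34,"ra":44},"ki":{"ehb":24,"f":47,"ov":87,"wb":66},"nrh":{"ao":18,"fuq":71,"j":52,"or":32,"ph":92}},"u":[25,{"g":50,"gjs":48,"lim":55,"n":27},[54,54,80,49,55],{"lf":34,"vws":0}],"wry":{"dfu":{"lw":33,"nta":22,"si":6},"k":{"a":29,"b":67,"ba":5,"hl":65},"xc":79}}
After op 8 (replace /wry/dfu/si 21): {"ogj":{"l":[75,72,41],"xm":[7,86,98]},"pjl":{"e":{"t":50,"v":87,"xwl":94,"y":0},"ey":{"d":34,"ra":44},"ki":{"ehb":24,"f":47,"ov":87,"wb":66},"nrh":{"ao":18,"fuq":71,"j":52,"or":32,"ph":92}},"u":[25,{"g":50,"gjs":48,"lim":55,"n":27},[54,54,80,49,55],{"lf":34,"vws":0}],"wry":{"dfu":{"lw":33,"nta":22,"si":21},"k":{"a":29,"b":67,"ba":5,"hl":65},"xc":79}}
After op 9 (replace /pjl/nrh 71): {"ogj":{"l":[75,72,41],"xm":[7,86,98]},"pjl":{"e":{"t":50,"v":87,"xwl":94,"y":0},"ey":{"d":34,"ra":44},"ki":{"ehb":24,"f":47,"ov":87,"wb":66},"nrh":71},"u":[25,{"g":50,"gjs":48,"lim":55,"n":27},[54,54,80,49,55],{"lf":34,"vws":0}],"wry":{"dfu":{"lw":33,"nta":22,"si":21},"k":{"a":29,"b":67,"ba":5,"hl":65},"xc":79}}
After op 10 (add /pjl/xen 76): {"ogj":{"l":[75,72,41],"xm":[7,86,98]},"pjl":{"e":{"t":50,"v":87,"xwl":94,"y":0},"ey":{"d":34,"ra":44},"ki":{"ehb":24,"f":47,"ov":87,"wb":66},"nrh":71,"xen":76},"u":[25,{"g":50,"gjs":48,"lim":55,"n":27},[54,54,80,49,55],{"lf":34,"vws":0}],"wry":{"dfu":{"lw":33,"nta":22,"si":21},"k":{"a":29,"b":67,"ba":5,"hl":65},"xc":79}}
After op 11 (replace /wry/dfu 58): {"ogj":{"l":[75,72,41],"xm":[7,86,98]},"pjl":{"e":{"t":50,"v":87,"xwl":94,"y":0},"ey":{"d":34,"ra":44},"ki":{"ehb":24,"f":47,"ov":87,"wb":66},"nrh":71,"xen":76},"u":[25,{"g":50,"gjs":48,"lim":55,"n":27},[54,54,80,49,55],{"lf":34,"vws":0}],"wry":{"dfu":58,"k":{"a":29,"b":67,"ba":5,"hl":65},"xc":79}}
After op 12 (replace /wry 15): {"ogj":{"l":[75,72,41],"xm":[7,86,98]},"pjl":{"e":{"t":50,"v":87,"xwl":94,"y":0},"ey":{"d":34,"ra":44},"ki":{"ehb":24,"f":47,"ov":87,"wb":66},"nrh":71,"xen":76},"u":[25,{"g":50,"gjs":48,"lim":55,"n":27},[54,54,80,49,55],{"lf":34,"vws":0}],"wry":15}
After op 13 (add /pjl/e/n 22): {"ogj":{"l":[75,72,41],"xm":[7,86,98]},"pjl":{"e":{"n":22,"t":50,"v":87,"xwl":94,"y":0},"ey":{"d":34,"ra":44},"ki":{"ehb":24,"f":47,"ov":87,"wb":66},"nrh":71,"xen":76},"u":[25,{"g":50,"gjs":48,"lim":55,"n":27},[54,54,80,49,55],{"lf":34,"vws":0}],"wry":15}
After op 14 (replace /u/2/0 60): {"ogj":{"l":[75,72,41],"xm":[7,86,98]},"pjl":{"e":{"n":22,"t":50,"v":87,"xwl":94,"y":0},"ey":{"d":34,"ra":44},"ki":{"ehb":24,"f":47,"ov":87,"wb":66},"nrh":71,"xen":76},"u":[25,{"g":50,"gjs":48,"lim":55,"n":27},[60,54,80,49,55],{"lf":34,"vws":0}],"wry":15}

Answer: {"ogj":{"l":[75,72,41],"xm":[7,86,98]},"pjl":{"e":{"n":22,"t":50,"v":87,"xwl":94,"y":0},"ey":{"d":34,"ra":44},"ki":{"ehb":24,"f":47,"ov":87,"wb":66},"nrh":71,"xen":76},"u":[25,{"g":50,"gjs":48,"lim":55,"n":27},[60,54,80,49,55],{"lf":34,"vws":0}],"wry":15}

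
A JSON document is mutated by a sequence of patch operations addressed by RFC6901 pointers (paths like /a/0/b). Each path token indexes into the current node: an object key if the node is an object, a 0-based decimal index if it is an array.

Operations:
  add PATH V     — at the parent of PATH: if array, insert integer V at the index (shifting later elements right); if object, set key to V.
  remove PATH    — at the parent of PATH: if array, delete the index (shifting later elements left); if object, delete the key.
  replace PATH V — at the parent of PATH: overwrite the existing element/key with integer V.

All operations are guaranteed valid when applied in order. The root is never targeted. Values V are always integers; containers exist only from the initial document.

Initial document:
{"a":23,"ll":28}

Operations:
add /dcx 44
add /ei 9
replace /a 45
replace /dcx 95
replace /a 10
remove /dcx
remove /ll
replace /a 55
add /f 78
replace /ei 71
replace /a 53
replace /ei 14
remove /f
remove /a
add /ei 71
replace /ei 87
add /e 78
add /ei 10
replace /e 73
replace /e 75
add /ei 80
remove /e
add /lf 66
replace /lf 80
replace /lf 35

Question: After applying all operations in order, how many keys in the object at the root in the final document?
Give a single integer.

After op 1 (add /dcx 44): {"a":23,"dcx":44,"ll":28}
After op 2 (add /ei 9): {"a":23,"dcx":44,"ei":9,"ll":28}
After op 3 (replace /a 45): {"a":45,"dcx":44,"ei":9,"ll":28}
After op 4 (replace /dcx 95): {"a":45,"dcx":95,"ei":9,"ll":28}
After op 5 (replace /a 10): {"a":10,"dcx":95,"ei":9,"ll":28}
After op 6 (remove /dcx): {"a":10,"ei":9,"ll":28}
After op 7 (remove /ll): {"a":10,"ei":9}
After op 8 (replace /a 55): {"a":55,"ei":9}
After op 9 (add /f 78): {"a":55,"ei":9,"f":78}
After op 10 (replace /ei 71): {"a":55,"ei":71,"f":78}
After op 11 (replace /a 53): {"a":53,"ei":71,"f":78}
After op 12 (replace /ei 14): {"a":53,"ei":14,"f":78}
After op 13 (remove /f): {"a":53,"ei":14}
After op 14 (remove /a): {"ei":14}
After op 15 (add /ei 71): {"ei":71}
After op 16 (replace /ei 87): {"ei":87}
After op 17 (add /e 78): {"e":78,"ei":87}
After op 18 (add /ei 10): {"e":78,"ei":10}
After op 19 (replace /e 73): {"e":73,"ei":10}
After op 20 (replace /e 75): {"e":75,"ei":10}
After op 21 (add /ei 80): {"e":75,"ei":80}
After op 22 (remove /e): {"ei":80}
After op 23 (add /lf 66): {"ei":80,"lf":66}
After op 24 (replace /lf 80): {"ei":80,"lf":80}
After op 25 (replace /lf 35): {"ei":80,"lf":35}
Size at the root: 2

Answer: 2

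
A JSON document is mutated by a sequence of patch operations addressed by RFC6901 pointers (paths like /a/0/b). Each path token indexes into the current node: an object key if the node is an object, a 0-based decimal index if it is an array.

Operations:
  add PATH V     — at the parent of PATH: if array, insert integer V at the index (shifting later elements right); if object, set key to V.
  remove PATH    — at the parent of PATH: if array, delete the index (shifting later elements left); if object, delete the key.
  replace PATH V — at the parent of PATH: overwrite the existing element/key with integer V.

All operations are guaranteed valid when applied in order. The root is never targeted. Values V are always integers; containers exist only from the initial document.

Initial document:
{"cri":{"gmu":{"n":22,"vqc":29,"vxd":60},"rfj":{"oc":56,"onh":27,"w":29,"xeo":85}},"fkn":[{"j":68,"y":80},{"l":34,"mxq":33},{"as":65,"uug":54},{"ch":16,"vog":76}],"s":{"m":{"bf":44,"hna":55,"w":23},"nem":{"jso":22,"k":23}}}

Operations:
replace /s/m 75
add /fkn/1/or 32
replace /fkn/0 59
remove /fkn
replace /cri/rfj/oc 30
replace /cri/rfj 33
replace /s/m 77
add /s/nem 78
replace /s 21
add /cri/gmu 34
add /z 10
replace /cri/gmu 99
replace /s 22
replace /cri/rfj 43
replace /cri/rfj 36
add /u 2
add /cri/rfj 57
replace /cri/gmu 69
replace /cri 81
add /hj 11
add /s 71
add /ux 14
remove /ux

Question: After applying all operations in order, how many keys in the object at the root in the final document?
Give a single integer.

Answer: 5

Derivation:
After op 1 (replace /s/m 75): {"cri":{"gmu":{"n":22,"vqc":29,"vxd":60},"rfj":{"oc":56,"onh":27,"w":29,"xeo":85}},"fkn":[{"j":68,"y":80},{"l":34,"mxq":33},{"as":65,"uug":54},{"ch":16,"vog":76}],"s":{"m":75,"nem":{"jso":22,"k":23}}}
After op 2 (add /fkn/1/or 32): {"cri":{"gmu":{"n":22,"vqc":29,"vxd":60},"rfj":{"oc":56,"onh":27,"w":29,"xeo":85}},"fkn":[{"j":68,"y":80},{"l":34,"mxq":33,"or":32},{"as":65,"uug":54},{"ch":16,"vog":76}],"s":{"m":75,"nem":{"jso":22,"k":23}}}
After op 3 (replace /fkn/0 59): {"cri":{"gmu":{"n":22,"vqc":29,"vxd":60},"rfj":{"oc":56,"onh":27,"w":29,"xeo":85}},"fkn":[59,{"l":34,"mxq":33,"or":32},{"as":65,"uug":54},{"ch":16,"vog":76}],"s":{"m":75,"nem":{"jso":22,"k":23}}}
After op 4 (remove /fkn): {"cri":{"gmu":{"n":22,"vqc":29,"vxd":60},"rfj":{"oc":56,"onh":27,"w":29,"xeo":85}},"s":{"m":75,"nem":{"jso":22,"k":23}}}
After op 5 (replace /cri/rfj/oc 30): {"cri":{"gmu":{"n":22,"vqc":29,"vxd":60},"rfj":{"oc":30,"onh":27,"w":29,"xeo":85}},"s":{"m":75,"nem":{"jso":22,"k":23}}}
After op 6 (replace /cri/rfj 33): {"cri":{"gmu":{"n":22,"vqc":29,"vxd":60},"rfj":33},"s":{"m":75,"nem":{"jso":22,"k":23}}}
After op 7 (replace /s/m 77): {"cri":{"gmu":{"n":22,"vqc":29,"vxd":60},"rfj":33},"s":{"m":77,"nem":{"jso":22,"k":23}}}
After op 8 (add /s/nem 78): {"cri":{"gmu":{"n":22,"vqc":29,"vxd":60},"rfj":33},"s":{"m":77,"nem":78}}
After op 9 (replace /s 21): {"cri":{"gmu":{"n":22,"vqc":29,"vxd":60},"rfj":33},"s":21}
After op 10 (add /cri/gmu 34): {"cri":{"gmu":34,"rfj":33},"s":21}
After op 11 (add /z 10): {"cri":{"gmu":34,"rfj":33},"s":21,"z":10}
After op 12 (replace /cri/gmu 99): {"cri":{"gmu":99,"rfj":33},"s":21,"z":10}
After op 13 (replace /s 22): {"cri":{"gmu":99,"rfj":33},"s":22,"z":10}
After op 14 (replace /cri/rfj 43): {"cri":{"gmu":99,"rfj":43},"s":22,"z":10}
After op 15 (replace /cri/rfj 36): {"cri":{"gmu":99,"rfj":36},"s":22,"z":10}
After op 16 (add /u 2): {"cri":{"gmu":99,"rfj":36},"s":22,"u":2,"z":10}
After op 17 (add /cri/rfj 57): {"cri":{"gmu":99,"rfj":57},"s":22,"u":2,"z":10}
After op 18 (replace /cri/gmu 69): {"cri":{"gmu":69,"rfj":57},"s":22,"u":2,"z":10}
After op 19 (replace /cri 81): {"cri":81,"s":22,"u":2,"z":10}
After op 20 (add /hj 11): {"cri":81,"hj":11,"s":22,"u":2,"z":10}
After op 21 (add /s 71): {"cri":81,"hj":11,"s":71,"u":2,"z":10}
After op 22 (add /ux 14): {"cri":81,"hj":11,"s":71,"u":2,"ux":14,"z":10}
After op 23 (remove /ux): {"cri":81,"hj":11,"s":71,"u":2,"z":10}
Size at the root: 5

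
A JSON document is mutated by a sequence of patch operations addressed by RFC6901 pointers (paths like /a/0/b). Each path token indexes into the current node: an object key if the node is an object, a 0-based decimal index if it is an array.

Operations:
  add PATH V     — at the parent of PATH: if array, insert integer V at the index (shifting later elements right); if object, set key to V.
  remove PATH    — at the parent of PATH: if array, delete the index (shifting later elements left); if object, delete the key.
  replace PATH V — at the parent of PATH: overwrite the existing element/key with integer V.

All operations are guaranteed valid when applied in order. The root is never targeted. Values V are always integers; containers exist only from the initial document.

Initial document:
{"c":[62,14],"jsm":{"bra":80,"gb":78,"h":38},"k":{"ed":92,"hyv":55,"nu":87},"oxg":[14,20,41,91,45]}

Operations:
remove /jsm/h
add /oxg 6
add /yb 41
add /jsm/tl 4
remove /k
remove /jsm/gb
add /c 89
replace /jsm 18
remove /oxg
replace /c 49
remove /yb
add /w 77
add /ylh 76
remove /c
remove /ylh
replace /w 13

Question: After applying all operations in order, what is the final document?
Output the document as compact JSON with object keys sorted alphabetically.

After op 1 (remove /jsm/h): {"c":[62,14],"jsm":{"bra":80,"gb":78},"k":{"ed":92,"hyv":55,"nu":87},"oxg":[14,20,41,91,45]}
After op 2 (add /oxg 6): {"c":[62,14],"jsm":{"bra":80,"gb":78},"k":{"ed":92,"hyv":55,"nu":87},"oxg":6}
After op 3 (add /yb 41): {"c":[62,14],"jsm":{"bra":80,"gb":78},"k":{"ed":92,"hyv":55,"nu":87},"oxg":6,"yb":41}
After op 4 (add /jsm/tl 4): {"c":[62,14],"jsm":{"bra":80,"gb":78,"tl":4},"k":{"ed":92,"hyv":55,"nu":87},"oxg":6,"yb":41}
After op 5 (remove /k): {"c":[62,14],"jsm":{"bra":80,"gb":78,"tl":4},"oxg":6,"yb":41}
After op 6 (remove /jsm/gb): {"c":[62,14],"jsm":{"bra":80,"tl":4},"oxg":6,"yb":41}
After op 7 (add /c 89): {"c":89,"jsm":{"bra":80,"tl":4},"oxg":6,"yb":41}
After op 8 (replace /jsm 18): {"c":89,"jsm":18,"oxg":6,"yb":41}
After op 9 (remove /oxg): {"c":89,"jsm":18,"yb":41}
After op 10 (replace /c 49): {"c":49,"jsm":18,"yb":41}
After op 11 (remove /yb): {"c":49,"jsm":18}
After op 12 (add /w 77): {"c":49,"jsm":18,"w":77}
After op 13 (add /ylh 76): {"c":49,"jsm":18,"w":77,"ylh":76}
After op 14 (remove /c): {"jsm":18,"w":77,"ylh":76}
After op 15 (remove /ylh): {"jsm":18,"w":77}
After op 16 (replace /w 13): {"jsm":18,"w":13}

Answer: {"jsm":18,"w":13}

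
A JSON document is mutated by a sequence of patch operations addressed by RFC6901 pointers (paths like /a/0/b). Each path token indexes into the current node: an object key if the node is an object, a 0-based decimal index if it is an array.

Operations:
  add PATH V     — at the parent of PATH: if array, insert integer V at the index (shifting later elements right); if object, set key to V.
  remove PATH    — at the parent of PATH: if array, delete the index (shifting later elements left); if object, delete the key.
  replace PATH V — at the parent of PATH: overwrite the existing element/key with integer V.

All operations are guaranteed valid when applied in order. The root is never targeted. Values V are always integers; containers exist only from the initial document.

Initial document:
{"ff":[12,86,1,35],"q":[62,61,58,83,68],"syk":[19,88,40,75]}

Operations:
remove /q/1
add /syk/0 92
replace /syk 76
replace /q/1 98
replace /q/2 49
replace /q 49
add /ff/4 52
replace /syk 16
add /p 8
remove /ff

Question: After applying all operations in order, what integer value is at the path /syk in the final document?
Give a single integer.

Answer: 16

Derivation:
After op 1 (remove /q/1): {"ff":[12,86,1,35],"q":[62,58,83,68],"syk":[19,88,40,75]}
After op 2 (add /syk/0 92): {"ff":[12,86,1,35],"q":[62,58,83,68],"syk":[92,19,88,40,75]}
After op 3 (replace /syk 76): {"ff":[12,86,1,35],"q":[62,58,83,68],"syk":76}
After op 4 (replace /q/1 98): {"ff":[12,86,1,35],"q":[62,98,83,68],"syk":76}
After op 5 (replace /q/2 49): {"ff":[12,86,1,35],"q":[62,98,49,68],"syk":76}
After op 6 (replace /q 49): {"ff":[12,86,1,35],"q":49,"syk":76}
After op 7 (add /ff/4 52): {"ff":[12,86,1,35,52],"q":49,"syk":76}
After op 8 (replace /syk 16): {"ff":[12,86,1,35,52],"q":49,"syk":16}
After op 9 (add /p 8): {"ff":[12,86,1,35,52],"p":8,"q":49,"syk":16}
After op 10 (remove /ff): {"p":8,"q":49,"syk":16}
Value at /syk: 16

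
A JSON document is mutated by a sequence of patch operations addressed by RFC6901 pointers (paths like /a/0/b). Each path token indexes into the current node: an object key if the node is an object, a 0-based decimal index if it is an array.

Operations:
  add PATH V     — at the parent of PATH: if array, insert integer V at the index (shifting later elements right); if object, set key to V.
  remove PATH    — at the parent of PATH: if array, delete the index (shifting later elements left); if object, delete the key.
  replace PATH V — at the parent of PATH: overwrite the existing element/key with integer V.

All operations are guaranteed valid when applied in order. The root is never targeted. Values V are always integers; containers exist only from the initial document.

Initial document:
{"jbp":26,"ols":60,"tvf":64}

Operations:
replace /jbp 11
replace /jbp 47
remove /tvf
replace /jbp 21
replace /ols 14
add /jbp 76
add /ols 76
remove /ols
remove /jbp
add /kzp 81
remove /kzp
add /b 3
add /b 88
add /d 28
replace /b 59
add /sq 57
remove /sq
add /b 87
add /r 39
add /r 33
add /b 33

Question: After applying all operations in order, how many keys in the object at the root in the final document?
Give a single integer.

Answer: 3

Derivation:
After op 1 (replace /jbp 11): {"jbp":11,"ols":60,"tvf":64}
After op 2 (replace /jbp 47): {"jbp":47,"ols":60,"tvf":64}
After op 3 (remove /tvf): {"jbp":47,"ols":60}
After op 4 (replace /jbp 21): {"jbp":21,"ols":60}
After op 5 (replace /ols 14): {"jbp":21,"ols":14}
After op 6 (add /jbp 76): {"jbp":76,"ols":14}
After op 7 (add /ols 76): {"jbp":76,"ols":76}
After op 8 (remove /ols): {"jbp":76}
After op 9 (remove /jbp): {}
After op 10 (add /kzp 81): {"kzp":81}
After op 11 (remove /kzp): {}
After op 12 (add /b 3): {"b":3}
After op 13 (add /b 88): {"b":88}
After op 14 (add /d 28): {"b":88,"d":28}
After op 15 (replace /b 59): {"b":59,"d":28}
After op 16 (add /sq 57): {"b":59,"d":28,"sq":57}
After op 17 (remove /sq): {"b":59,"d":28}
After op 18 (add /b 87): {"b":87,"d":28}
After op 19 (add /r 39): {"b":87,"d":28,"r":39}
After op 20 (add /r 33): {"b":87,"d":28,"r":33}
After op 21 (add /b 33): {"b":33,"d":28,"r":33}
Size at the root: 3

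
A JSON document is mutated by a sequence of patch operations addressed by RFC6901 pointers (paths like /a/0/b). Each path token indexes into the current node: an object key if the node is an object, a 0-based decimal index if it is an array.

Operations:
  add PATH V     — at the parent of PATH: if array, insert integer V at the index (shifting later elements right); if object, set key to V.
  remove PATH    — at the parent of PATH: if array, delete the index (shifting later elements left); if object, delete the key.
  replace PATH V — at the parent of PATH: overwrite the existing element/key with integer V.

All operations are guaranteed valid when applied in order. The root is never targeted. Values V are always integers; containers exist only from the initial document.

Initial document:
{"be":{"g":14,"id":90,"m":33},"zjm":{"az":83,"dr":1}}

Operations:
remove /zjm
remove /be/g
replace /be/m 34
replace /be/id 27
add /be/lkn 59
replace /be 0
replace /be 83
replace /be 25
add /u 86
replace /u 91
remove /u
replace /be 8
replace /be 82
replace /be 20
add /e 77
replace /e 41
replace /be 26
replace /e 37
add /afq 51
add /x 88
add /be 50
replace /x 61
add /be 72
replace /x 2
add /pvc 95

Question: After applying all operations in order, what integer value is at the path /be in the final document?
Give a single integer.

Answer: 72

Derivation:
After op 1 (remove /zjm): {"be":{"g":14,"id":90,"m":33}}
After op 2 (remove /be/g): {"be":{"id":90,"m":33}}
After op 3 (replace /be/m 34): {"be":{"id":90,"m":34}}
After op 4 (replace /be/id 27): {"be":{"id":27,"m":34}}
After op 5 (add /be/lkn 59): {"be":{"id":27,"lkn":59,"m":34}}
After op 6 (replace /be 0): {"be":0}
After op 7 (replace /be 83): {"be":83}
After op 8 (replace /be 25): {"be":25}
After op 9 (add /u 86): {"be":25,"u":86}
After op 10 (replace /u 91): {"be":25,"u":91}
After op 11 (remove /u): {"be":25}
After op 12 (replace /be 8): {"be":8}
After op 13 (replace /be 82): {"be":82}
After op 14 (replace /be 20): {"be":20}
After op 15 (add /e 77): {"be":20,"e":77}
After op 16 (replace /e 41): {"be":20,"e":41}
After op 17 (replace /be 26): {"be":26,"e":41}
After op 18 (replace /e 37): {"be":26,"e":37}
After op 19 (add /afq 51): {"afq":51,"be":26,"e":37}
After op 20 (add /x 88): {"afq":51,"be":26,"e":37,"x":88}
After op 21 (add /be 50): {"afq":51,"be":50,"e":37,"x":88}
After op 22 (replace /x 61): {"afq":51,"be":50,"e":37,"x":61}
After op 23 (add /be 72): {"afq":51,"be":72,"e":37,"x":61}
After op 24 (replace /x 2): {"afq":51,"be":72,"e":37,"x":2}
After op 25 (add /pvc 95): {"afq":51,"be":72,"e":37,"pvc":95,"x":2}
Value at /be: 72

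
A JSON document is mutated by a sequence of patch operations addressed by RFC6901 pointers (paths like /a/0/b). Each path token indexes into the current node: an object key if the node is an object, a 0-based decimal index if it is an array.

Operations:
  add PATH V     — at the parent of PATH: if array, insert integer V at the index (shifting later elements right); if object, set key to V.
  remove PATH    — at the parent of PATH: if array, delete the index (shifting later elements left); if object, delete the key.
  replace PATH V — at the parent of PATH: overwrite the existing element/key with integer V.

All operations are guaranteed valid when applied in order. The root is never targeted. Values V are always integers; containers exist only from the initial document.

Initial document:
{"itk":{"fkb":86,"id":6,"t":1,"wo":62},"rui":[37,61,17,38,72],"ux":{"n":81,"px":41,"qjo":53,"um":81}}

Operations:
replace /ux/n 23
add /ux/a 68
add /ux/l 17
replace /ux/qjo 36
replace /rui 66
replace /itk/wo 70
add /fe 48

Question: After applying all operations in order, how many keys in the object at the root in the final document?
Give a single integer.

Answer: 4

Derivation:
After op 1 (replace /ux/n 23): {"itk":{"fkb":86,"id":6,"t":1,"wo":62},"rui":[37,61,17,38,72],"ux":{"n":23,"px":41,"qjo":53,"um":81}}
After op 2 (add /ux/a 68): {"itk":{"fkb":86,"id":6,"t":1,"wo":62},"rui":[37,61,17,38,72],"ux":{"a":68,"n":23,"px":41,"qjo":53,"um":81}}
After op 3 (add /ux/l 17): {"itk":{"fkb":86,"id":6,"t":1,"wo":62},"rui":[37,61,17,38,72],"ux":{"a":68,"l":17,"n":23,"px":41,"qjo":53,"um":81}}
After op 4 (replace /ux/qjo 36): {"itk":{"fkb":86,"id":6,"t":1,"wo":62},"rui":[37,61,17,38,72],"ux":{"a":68,"l":17,"n":23,"px":41,"qjo":36,"um":81}}
After op 5 (replace /rui 66): {"itk":{"fkb":86,"id":6,"t":1,"wo":62},"rui":66,"ux":{"a":68,"l":17,"n":23,"px":41,"qjo":36,"um":81}}
After op 6 (replace /itk/wo 70): {"itk":{"fkb":86,"id":6,"t":1,"wo":70},"rui":66,"ux":{"a":68,"l":17,"n":23,"px":41,"qjo":36,"um":81}}
After op 7 (add /fe 48): {"fe":48,"itk":{"fkb":86,"id":6,"t":1,"wo":70},"rui":66,"ux":{"a":68,"l":17,"n":23,"px":41,"qjo":36,"um":81}}
Size at the root: 4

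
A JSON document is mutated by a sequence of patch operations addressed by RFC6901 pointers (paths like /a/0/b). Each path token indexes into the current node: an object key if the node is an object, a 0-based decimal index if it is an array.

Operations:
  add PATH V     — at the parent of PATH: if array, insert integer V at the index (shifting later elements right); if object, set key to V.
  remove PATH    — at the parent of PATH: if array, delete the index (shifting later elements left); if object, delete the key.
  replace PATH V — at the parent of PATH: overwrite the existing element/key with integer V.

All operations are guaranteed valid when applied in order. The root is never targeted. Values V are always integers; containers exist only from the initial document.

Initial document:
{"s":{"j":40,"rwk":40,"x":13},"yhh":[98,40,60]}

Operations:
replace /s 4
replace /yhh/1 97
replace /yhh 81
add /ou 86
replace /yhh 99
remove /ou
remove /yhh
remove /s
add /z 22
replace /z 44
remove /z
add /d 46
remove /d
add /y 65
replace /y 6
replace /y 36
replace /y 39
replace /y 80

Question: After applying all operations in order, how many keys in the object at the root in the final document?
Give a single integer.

Answer: 1

Derivation:
After op 1 (replace /s 4): {"s":4,"yhh":[98,40,60]}
After op 2 (replace /yhh/1 97): {"s":4,"yhh":[98,97,60]}
After op 3 (replace /yhh 81): {"s":4,"yhh":81}
After op 4 (add /ou 86): {"ou":86,"s":4,"yhh":81}
After op 5 (replace /yhh 99): {"ou":86,"s":4,"yhh":99}
After op 6 (remove /ou): {"s":4,"yhh":99}
After op 7 (remove /yhh): {"s":4}
After op 8 (remove /s): {}
After op 9 (add /z 22): {"z":22}
After op 10 (replace /z 44): {"z":44}
After op 11 (remove /z): {}
After op 12 (add /d 46): {"d":46}
After op 13 (remove /d): {}
After op 14 (add /y 65): {"y":65}
After op 15 (replace /y 6): {"y":6}
After op 16 (replace /y 36): {"y":36}
After op 17 (replace /y 39): {"y":39}
After op 18 (replace /y 80): {"y":80}
Size at the root: 1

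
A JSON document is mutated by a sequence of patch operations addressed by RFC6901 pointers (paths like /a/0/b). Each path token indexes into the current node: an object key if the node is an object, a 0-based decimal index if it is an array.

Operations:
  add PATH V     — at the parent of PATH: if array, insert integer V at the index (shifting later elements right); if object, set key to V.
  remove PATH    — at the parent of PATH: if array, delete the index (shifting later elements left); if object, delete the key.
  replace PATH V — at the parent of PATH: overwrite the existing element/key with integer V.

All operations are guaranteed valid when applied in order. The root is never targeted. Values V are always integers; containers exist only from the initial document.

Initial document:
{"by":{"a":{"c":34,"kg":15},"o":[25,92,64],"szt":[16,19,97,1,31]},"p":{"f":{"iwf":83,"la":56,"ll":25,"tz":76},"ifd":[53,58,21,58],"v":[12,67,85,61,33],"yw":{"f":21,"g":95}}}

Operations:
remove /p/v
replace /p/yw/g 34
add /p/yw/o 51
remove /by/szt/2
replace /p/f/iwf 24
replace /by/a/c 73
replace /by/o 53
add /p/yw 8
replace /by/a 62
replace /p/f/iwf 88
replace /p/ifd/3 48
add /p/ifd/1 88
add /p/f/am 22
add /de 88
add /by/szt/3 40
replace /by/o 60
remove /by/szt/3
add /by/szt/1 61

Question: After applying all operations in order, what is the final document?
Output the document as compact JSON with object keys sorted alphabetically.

After op 1 (remove /p/v): {"by":{"a":{"c":34,"kg":15},"o":[25,92,64],"szt":[16,19,97,1,31]},"p":{"f":{"iwf":83,"la":56,"ll":25,"tz":76},"ifd":[53,58,21,58],"yw":{"f":21,"g":95}}}
After op 2 (replace /p/yw/g 34): {"by":{"a":{"c":34,"kg":15},"o":[25,92,64],"szt":[16,19,97,1,31]},"p":{"f":{"iwf":83,"la":56,"ll":25,"tz":76},"ifd":[53,58,21,58],"yw":{"f":21,"g":34}}}
After op 3 (add /p/yw/o 51): {"by":{"a":{"c":34,"kg":15},"o":[25,92,64],"szt":[16,19,97,1,31]},"p":{"f":{"iwf":83,"la":56,"ll":25,"tz":76},"ifd":[53,58,21,58],"yw":{"f":21,"g":34,"o":51}}}
After op 4 (remove /by/szt/2): {"by":{"a":{"c":34,"kg":15},"o":[25,92,64],"szt":[16,19,1,31]},"p":{"f":{"iwf":83,"la":56,"ll":25,"tz":76},"ifd":[53,58,21,58],"yw":{"f":21,"g":34,"o":51}}}
After op 5 (replace /p/f/iwf 24): {"by":{"a":{"c":34,"kg":15},"o":[25,92,64],"szt":[16,19,1,31]},"p":{"f":{"iwf":24,"la":56,"ll":25,"tz":76},"ifd":[53,58,21,58],"yw":{"f":21,"g":34,"o":51}}}
After op 6 (replace /by/a/c 73): {"by":{"a":{"c":73,"kg":15},"o":[25,92,64],"szt":[16,19,1,31]},"p":{"f":{"iwf":24,"la":56,"ll":25,"tz":76},"ifd":[53,58,21,58],"yw":{"f":21,"g":34,"o":51}}}
After op 7 (replace /by/o 53): {"by":{"a":{"c":73,"kg":15},"o":53,"szt":[16,19,1,31]},"p":{"f":{"iwf":24,"la":56,"ll":25,"tz":76},"ifd":[53,58,21,58],"yw":{"f":21,"g":34,"o":51}}}
After op 8 (add /p/yw 8): {"by":{"a":{"c":73,"kg":15},"o":53,"szt":[16,19,1,31]},"p":{"f":{"iwf":24,"la":56,"ll":25,"tz":76},"ifd":[53,58,21,58],"yw":8}}
After op 9 (replace /by/a 62): {"by":{"a":62,"o":53,"szt":[16,19,1,31]},"p":{"f":{"iwf":24,"la":56,"ll":25,"tz":76},"ifd":[53,58,21,58],"yw":8}}
After op 10 (replace /p/f/iwf 88): {"by":{"a":62,"o":53,"szt":[16,19,1,31]},"p":{"f":{"iwf":88,"la":56,"ll":25,"tz":76},"ifd":[53,58,21,58],"yw":8}}
After op 11 (replace /p/ifd/3 48): {"by":{"a":62,"o":53,"szt":[16,19,1,31]},"p":{"f":{"iwf":88,"la":56,"ll":25,"tz":76},"ifd":[53,58,21,48],"yw":8}}
After op 12 (add /p/ifd/1 88): {"by":{"a":62,"o":53,"szt":[16,19,1,31]},"p":{"f":{"iwf":88,"la":56,"ll":25,"tz":76},"ifd":[53,88,58,21,48],"yw":8}}
After op 13 (add /p/f/am 22): {"by":{"a":62,"o":53,"szt":[16,19,1,31]},"p":{"f":{"am":22,"iwf":88,"la":56,"ll":25,"tz":76},"ifd":[53,88,58,21,48],"yw":8}}
After op 14 (add /de 88): {"by":{"a":62,"o":53,"szt":[16,19,1,31]},"de":88,"p":{"f":{"am":22,"iwf":88,"la":56,"ll":25,"tz":76},"ifd":[53,88,58,21,48],"yw":8}}
After op 15 (add /by/szt/3 40): {"by":{"a":62,"o":53,"szt":[16,19,1,40,31]},"de":88,"p":{"f":{"am":22,"iwf":88,"la":56,"ll":25,"tz":76},"ifd":[53,88,58,21,48],"yw":8}}
After op 16 (replace /by/o 60): {"by":{"a":62,"o":60,"szt":[16,19,1,40,31]},"de":88,"p":{"f":{"am":22,"iwf":88,"la":56,"ll":25,"tz":76},"ifd":[53,88,58,21,48],"yw":8}}
After op 17 (remove /by/szt/3): {"by":{"a":62,"o":60,"szt":[16,19,1,31]},"de":88,"p":{"f":{"am":22,"iwf":88,"la":56,"ll":25,"tz":76},"ifd":[53,88,58,21,48],"yw":8}}
After op 18 (add /by/szt/1 61): {"by":{"a":62,"o":60,"szt":[16,61,19,1,31]},"de":88,"p":{"f":{"am":22,"iwf":88,"la":56,"ll":25,"tz":76},"ifd":[53,88,58,21,48],"yw":8}}

Answer: {"by":{"a":62,"o":60,"szt":[16,61,19,1,31]},"de":88,"p":{"f":{"am":22,"iwf":88,"la":56,"ll":25,"tz":76},"ifd":[53,88,58,21,48],"yw":8}}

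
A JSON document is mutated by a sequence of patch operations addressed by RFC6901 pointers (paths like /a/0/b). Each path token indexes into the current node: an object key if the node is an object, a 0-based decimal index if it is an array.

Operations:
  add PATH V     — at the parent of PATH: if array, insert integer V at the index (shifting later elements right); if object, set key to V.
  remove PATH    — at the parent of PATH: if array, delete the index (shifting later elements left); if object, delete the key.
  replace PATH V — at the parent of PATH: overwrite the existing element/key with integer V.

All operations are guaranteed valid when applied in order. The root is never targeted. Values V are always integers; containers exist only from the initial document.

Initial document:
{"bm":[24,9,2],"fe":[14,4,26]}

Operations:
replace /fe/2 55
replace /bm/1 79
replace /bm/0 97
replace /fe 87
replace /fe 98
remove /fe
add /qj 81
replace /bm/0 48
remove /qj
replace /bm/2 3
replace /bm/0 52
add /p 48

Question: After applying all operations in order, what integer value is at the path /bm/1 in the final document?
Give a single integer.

After op 1 (replace /fe/2 55): {"bm":[24,9,2],"fe":[14,4,55]}
After op 2 (replace /bm/1 79): {"bm":[24,79,2],"fe":[14,4,55]}
After op 3 (replace /bm/0 97): {"bm":[97,79,2],"fe":[14,4,55]}
After op 4 (replace /fe 87): {"bm":[97,79,2],"fe":87}
After op 5 (replace /fe 98): {"bm":[97,79,2],"fe":98}
After op 6 (remove /fe): {"bm":[97,79,2]}
After op 7 (add /qj 81): {"bm":[97,79,2],"qj":81}
After op 8 (replace /bm/0 48): {"bm":[48,79,2],"qj":81}
After op 9 (remove /qj): {"bm":[48,79,2]}
After op 10 (replace /bm/2 3): {"bm":[48,79,3]}
After op 11 (replace /bm/0 52): {"bm":[52,79,3]}
After op 12 (add /p 48): {"bm":[52,79,3],"p":48}
Value at /bm/1: 79

Answer: 79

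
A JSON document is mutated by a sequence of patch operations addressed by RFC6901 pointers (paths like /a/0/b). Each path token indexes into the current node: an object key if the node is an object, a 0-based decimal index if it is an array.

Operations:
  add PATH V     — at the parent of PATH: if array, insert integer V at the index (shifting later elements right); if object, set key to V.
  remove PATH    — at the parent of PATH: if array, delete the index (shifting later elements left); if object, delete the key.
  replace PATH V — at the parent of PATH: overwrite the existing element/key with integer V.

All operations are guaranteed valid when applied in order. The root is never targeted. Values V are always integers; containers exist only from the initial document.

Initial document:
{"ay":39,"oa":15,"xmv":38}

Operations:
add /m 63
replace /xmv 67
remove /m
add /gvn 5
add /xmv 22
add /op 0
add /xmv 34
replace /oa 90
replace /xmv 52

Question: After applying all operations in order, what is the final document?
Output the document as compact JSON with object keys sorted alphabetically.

Answer: {"ay":39,"gvn":5,"oa":90,"op":0,"xmv":52}

Derivation:
After op 1 (add /m 63): {"ay":39,"m":63,"oa":15,"xmv":38}
After op 2 (replace /xmv 67): {"ay":39,"m":63,"oa":15,"xmv":67}
After op 3 (remove /m): {"ay":39,"oa":15,"xmv":67}
After op 4 (add /gvn 5): {"ay":39,"gvn":5,"oa":15,"xmv":67}
After op 5 (add /xmv 22): {"ay":39,"gvn":5,"oa":15,"xmv":22}
After op 6 (add /op 0): {"ay":39,"gvn":5,"oa":15,"op":0,"xmv":22}
After op 7 (add /xmv 34): {"ay":39,"gvn":5,"oa":15,"op":0,"xmv":34}
After op 8 (replace /oa 90): {"ay":39,"gvn":5,"oa":90,"op":0,"xmv":34}
After op 9 (replace /xmv 52): {"ay":39,"gvn":5,"oa":90,"op":0,"xmv":52}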